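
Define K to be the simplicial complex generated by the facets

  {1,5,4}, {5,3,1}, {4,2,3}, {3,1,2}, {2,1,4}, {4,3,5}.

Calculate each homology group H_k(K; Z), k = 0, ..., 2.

We work with the vertex ordering 1 < 2 < 3 < 4 < 5. The simplices of K, each written with vertices in increasing order, are:

  0-simplices (5): [1], [2], [3], [4], [5]
  1-simplices (9): [1,2], [1,3], [1,4], [1,5], [2,3], [2,4], [3,4], [3,5], [4,5]
  2-simplices (6): [1,2,3], [1,2,4], [1,3,5], [1,4,5], [2,3,4], [3,4,5]

so the chain groups are C_0 ≅ Z^5, C_1 ≅ Z^9, C_2 ≅ Z^6.

∂_1: C_1 → C_0 maps an edge to its endpoints' difference, ∂[p,q] = q − p.
The resulting 5×9 matrix has rank 4, and its Smith normal form has invariant factors (1,1,1,1).

Boundary ∂_2: C_2 → C_1 sends each 2-simplex [p,q,r] to [q,r] − [p,r] + [p,q]. For instance
  ∂[1,2,4] = [2,4] − [1,4] + [1,2],
  ∂[1,4,5] = [4,5] − [1,5] + [1,4].
As a 9×6 matrix over Z this has rank 5, with invariant factors (1,1,1,1,1).

Now H_k = ker ∂_k / im ∂_{k+1}, so:

  H_0: rank C_0 − rank ∂_1 = 5 − 4 = 1, and the invariant factors of ∂_1 are all 1, so H_0 = Z.
  H_1: rank ker ∂_1 − rank ∂_2 = (9 − 4) − 5 = 0, and the invariant factors of ∂_2 are all 1, so H_1 = 0.
  H_2: rank ker ∂_2 − rank ∂_3 = (6 − 5) − 0 = 1, and there is no ∂_3, so H_2 = Z.

H_0 = Z,  H_1 = 0,  H_2 = Z.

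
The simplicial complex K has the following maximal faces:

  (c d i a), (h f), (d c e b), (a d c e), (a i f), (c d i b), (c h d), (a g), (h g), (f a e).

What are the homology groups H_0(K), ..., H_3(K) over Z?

H_0 ≅ Z,  H_1 ≅ Z^2,  H_2 = 0,  H_3 = 0.

Order the vertices as a < b < c < d < e < f < g < h < i. Listing each simplex with vertices in this order, K has dimension 3 with simplices:

  0-simplices (9): a, b, c, d, e, f, g, h, i
  1-simplices (21): ac, ad, ae, af, ag, ai, bc, bd, be, bi, cd, ce, ch, ci, de, dh, di, ef, fh, fi, gh
  2-simplices (15): acd, ace, aci, ade, adi, aef, afi, bcd, bce, bci, bde, bdi, cde, cdh, cdi
  3-simplices (4): acde, acdi, bcde, bcdi

giving chain groups C_0 ≅ Z^9, C_1 ≅ Z^21, C_2 ≅ Z^15, C_3 ≅ Z^4.

∂_1: C_1 → C_0 sends each edge [p,q] (with p < q) to q − p. For instance
  ∂ai = i − a.
As a 9×21 matrix over Z this has rank 8, with invariant factors (1,1,1,1,1,1,1,1).

Boundary ∂_2: C_2 → C_1 maps a triangle to the signed sum of its edges. For instance
  ∂aef = ef − af + ae,
  ∂bcd = cd − bd + bc.
This gives a 21×15 integer matrix of rank 11; reducing to Smith normal form yields diagonal entries (1,1,1,1,1,1,1,1,1,1,1).

The boundary map ∂_3: C_3 → C_2 sends each 3-simplex σ to the alternating sum Σ_i (−1)^i (σ with its i-th vertex removed). For instance
  ∂acdi = cdi − adi + aci − acd,
  ∂bcde = cde − bde + bce − bcd.
This gives a 15×4 integer matrix of rank 4; reducing to Smith normal form yields diagonal entries (1,1,1,1).

From H_k ≅ ker(∂_k) / im(∂_{k+1}) we obtain:

  H_0: rank C_0 − rank ∂_1 = 9 − 8 = 1, and the invariant factors of ∂_1 are all 1, so H_0 ≅ Z.
  H_1: rank ker ∂_1 − rank ∂_2 = (21 − 8) − 11 = 2, and the invariant factors of ∂_2 are all 1, so H_1 ≅ Z^2.
  H_2: rank ker ∂_2 − rank ∂_3 = (15 − 11) − 4 = 0, and the invariant factors of ∂_3 are all 1, so H_2 ≅ 0.
  H_3: rank ker ∂_3 − rank ∂_4 = (4 − 4) − 0 = 0, and there is no ∂_4, so H_3 ≅ 0.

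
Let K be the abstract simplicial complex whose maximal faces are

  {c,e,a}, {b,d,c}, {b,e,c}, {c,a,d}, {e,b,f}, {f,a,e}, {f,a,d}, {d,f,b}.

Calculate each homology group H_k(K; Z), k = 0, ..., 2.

Take the total order a < b < c < d < e < f on the vertex set. Then K (dimension 2) consists of the simplices:

  0-simplices (6): a, b, c, d, e, f
  1-simplices (12): ac, ad, ae, af, bc, bd, be, bf, cd, ce, df, ef
  2-simplices (8): acd, ace, adf, aef, bcd, bce, bdf, bef

Hence C_0 ≅ Z^6, C_1 ≅ Z^12, C_2 ≅ Z^8.

The boundary map ∂_1: C_1 → C_0 is given by ∂[p,q] = [q] − [p]. For instance
  ∂ce = e − c.
As a 6×12 matrix over Z this has rank 5, with invariant factors (1,1,1,1,1).

∂_2: C_2 → C_1 acts by ∂[p,q,r] = [q,r] − [p,r] + [p,q]. For instance
  ∂aef = ef − af + ae,
  ∂bce = ce − be + bc.
The 12×8 boundary matrix has rank 7 and Smith normal form diag(1,1,1,1,1,1,1).

Now H_k = ker ∂_k / im ∂_{k+1}, so:

  H_0: rank C_0 − rank ∂_1 = 6 − 5 = 1, and the invariant factors of ∂_1 are all 1, so H_0 = Z.
  H_1: rank ker ∂_1 − rank ∂_2 = (12 − 5) − 7 = 0, and the invariant factors of ∂_2 are all 1, so H_1 = 0.
  H_2: rank ker ∂_2 − rank ∂_3 = (8 − 7) − 0 = 1, and there is no ∂_3, so H_2 = Z.

H_0 ≅ Z,  H_1 = 0,  H_2 ≅ Z.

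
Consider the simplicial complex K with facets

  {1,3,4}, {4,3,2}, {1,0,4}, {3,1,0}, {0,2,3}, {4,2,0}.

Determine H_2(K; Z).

H_2 ≅ Z.

K has 5 vertices, 9 edges, 6 triangles.
rank ∂_2 = 5, rank ∂_3 = 0 ⇒ b_2 = 6 − 5 − 0 = 1. So H_2 = Z.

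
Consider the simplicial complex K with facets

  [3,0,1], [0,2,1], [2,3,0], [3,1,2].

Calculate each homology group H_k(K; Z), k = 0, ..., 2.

We work with the vertex ordering 0 < 1 < 2 < 3. The simplices of K, each written with vertices in increasing order, are:

  0-simplices (4): [0], [1], [2], [3]
  1-simplices (6): [0,1], [0,2], [0,3], [1,2], [1,3], [2,3]
  2-simplices (4): [0,1,2], [0,1,3], [0,2,3], [1,2,3]

so the chain groups are C_0 ≅ Z^4, C_1 ≅ Z^6, C_2 ≅ Z^4.

The boundary map ∂_1: C_1 → C_0 is given by ∂[p,q] = [q] − [p].
This gives a 4×6 integer matrix of rank 3; reducing to Smith normal form yields diagonal entries (1,1,1).

∂_2: C_2 → C_1 maps a triangle to the signed sum of its edges. For instance
  ∂[0,1,2] = [1,2] − [0,2] + [0,1],
  ∂[0,2,3] = [2,3] − [0,3] + [0,2].
As a 6×4 matrix over Z this has rank 3, with invariant factors (1,1,1).

Now H_k = ker ∂_k / im ∂_{k+1}, so:

  H_0: rank C_0 − rank ∂_1 = 4 − 3 = 1, and the invariant factors of ∂_1 are all 1, so H_0 ≅ Z.
  H_1: rank ker ∂_1 − rank ∂_2 = (6 − 3) − 3 = 0, and the invariant factors of ∂_2 are all 1, so H_1 ≅ 0.
  H_2: rank ker ∂_2 − rank ∂_3 = (4 − 3) − 0 = 1, and there is no ∂_3, so H_2 ≅ Z.

(K is a triangulation of the 2-sphere S^2.)

H_0 = Z,  H_1 = 0,  H_2 = Z.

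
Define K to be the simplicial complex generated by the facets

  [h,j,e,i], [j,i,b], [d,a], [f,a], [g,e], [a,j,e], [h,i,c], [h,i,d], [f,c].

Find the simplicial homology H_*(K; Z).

H_0 = Z,  H_1 = Z^2,  H_2 = 0,  H_3 = 0.

K has 10 vertices, 18 edges, 8 triangles, 1 3-simplex.
rank ∂_0 = 0, rank ∂_1 = 9 ⇒ b_0 = 10 − 0 − 9 = 1; all invariant factors of ∂_1 are 1 so no torsion. So H_0 ≅ Z.
rank ∂_1 = 9, rank ∂_2 = 7 ⇒ b_1 = 18 − 9 − 7 = 2; all invariant factors of ∂_2 are 1 so no torsion. So H_1 ≅ Z^2.
rank ∂_2 = 7, rank ∂_3 = 1 ⇒ b_2 = 8 − 7 − 1 = 0; all invariant factors of ∂_3 are 1 so no torsion. So H_2 ≅ 0.
rank ∂_3 = 1, rank ∂_4 = 0 ⇒ b_3 = 1 − 1 − 0 = 0. So H_3 ≅ 0.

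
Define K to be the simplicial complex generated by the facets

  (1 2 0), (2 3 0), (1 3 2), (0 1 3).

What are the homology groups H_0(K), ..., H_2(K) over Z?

K has 4 vertices, 6 edges, 4 triangles.
rank ∂_0 = 0, rank ∂_1 = 3 ⇒ b_0 = 4 − 0 − 3 = 1; all invariant factors of ∂_1 are 1 so no torsion. So H_0 = Z.
rank ∂_1 = 3, rank ∂_2 = 3 ⇒ b_1 = 6 − 3 − 3 = 0; all invariant factors of ∂_2 are 1 so no torsion. So H_1 = 0.
rank ∂_2 = 3, rank ∂_3 = 0 ⇒ b_2 = 4 − 3 − 0 = 1. So H_2 = Z.

H_0 = Z,  H_1 = 0,  H_2 = Z.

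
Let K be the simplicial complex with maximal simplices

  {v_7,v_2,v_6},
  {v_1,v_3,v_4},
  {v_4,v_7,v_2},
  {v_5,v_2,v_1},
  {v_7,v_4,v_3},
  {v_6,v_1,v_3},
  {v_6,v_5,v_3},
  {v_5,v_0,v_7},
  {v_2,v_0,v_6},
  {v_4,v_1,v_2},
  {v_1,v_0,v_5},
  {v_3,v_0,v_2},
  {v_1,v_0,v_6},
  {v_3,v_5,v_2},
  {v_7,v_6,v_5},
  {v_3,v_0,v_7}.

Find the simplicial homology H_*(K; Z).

H_0 ≅ Z,  H_1 ≅ Z^2,  H_2 ≅ Z.

We work with the vertex ordering v_0 < v_1 < v_2 < v_3 < v_4 < v_5 < v_6 < v_7. The simplices of K, each written with vertices in increasing order, are:

  0-simplices (8): [v_0], [v_1], [v_2], [v_3], [v_4], [v_5], [v_6], [v_7]
  1-simplices (24): (24 of them)
  2-simplices (16): (16 of them)

giving chain groups C_0 ≅ Z^8, C_1 ≅ Z^24, C_2 ≅ Z^16.

∂_1: C_1 → C_0 maps an edge to its endpoints' difference, ∂[p,q] = q − p. For instance
  ∂[v_0,v_2] = [v_2] − [v_0].
This gives a 8×24 integer matrix of rank 7; reducing to Smith normal form yields diagonal entries (1,1,1,1,1,1,1).

The boundary map ∂_2: C_2 → C_1 sends each 2-simplex [p,q,r] to [q,r] − [p,r] + [p,q]. For instance
  ∂[v_0,v_1,v_5] = [v_1,v_5] − [v_0,v_5] + [v_0,v_1],
  ∂[v_0,v_2,v_3] = [v_2,v_3] − [v_0,v_3] + [v_0,v_2].
The resulting 24×16 matrix has rank 15, and its Smith normal form has invariant factors (1,1,1,1,1,1,1,1,1,1,1,1,1,1,1).

From H_k ≅ ker(∂_k) / im(∂_{k+1}) we obtain:

  H_0: rank C_0 − rank ∂_1 = 8 − 7 = 1, and the invariant factors of ∂_1 are all 1, so H_0 = Z.
  H_1: rank ker ∂_1 − rank ∂_2 = (24 − 7) − 15 = 2, and the invariant factors of ∂_2 are all 1, so H_1 = Z^2.
  H_2: rank ker ∂_2 − rank ∂_3 = (16 − 15) − 0 = 1, and there is no ∂_3, so H_2 = Z.

As a check, the Euler characteristic is 8 − 24 + 16 = 0, which agrees with 1 − 2 + 1 = 0.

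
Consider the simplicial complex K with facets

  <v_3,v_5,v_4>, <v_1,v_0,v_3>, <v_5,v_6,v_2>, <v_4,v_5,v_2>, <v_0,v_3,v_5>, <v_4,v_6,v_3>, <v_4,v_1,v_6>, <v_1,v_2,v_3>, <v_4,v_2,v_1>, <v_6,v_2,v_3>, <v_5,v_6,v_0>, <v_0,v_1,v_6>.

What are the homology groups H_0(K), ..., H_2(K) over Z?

H_0 ≅ Z,  H_1 ≅ Z/2,  H_2 = 0.

We work with the vertex ordering v_0 < v_1 < v_2 < v_3 < v_4 < v_5 < v_6. The simplices of K, each written with vertices in increasing order, are:

  0-simplices (7): [v_0], [v_1], [v_2], [v_3], [v_4], [v_5], [v_6]
  1-simplices (18): (18 of them)
  2-simplices (12): (12 of them)

giving chain groups C_0 ≅ Z^7, C_1 ≅ Z^18, C_2 ≅ Z^12.

Boundary ∂_1: C_1 → C_0 is given by ∂[p,q] = [q] − [p].
This gives a 7×18 integer matrix of rank 6; reducing to Smith normal form yields diagonal entries (1,1,1,1,1,1).

∂_2: C_2 → C_1 sends each 2-simplex [p,q,r] to [q,r] − [p,r] + [p,q]. For instance
  ∂[v_2,v_3,v_6] = [v_3,v_6] − [v_2,v_6] + [v_2,v_3],
  ∂[v_3,v_4,v_5] = [v_4,v_5] − [v_3,v_5] + [v_3,v_4].
This gives a 18×12 integer matrix of rank 12; reducing to Smith normal form yields diagonal entries (1,1,1,1,1,1,1,1,1,1,1,2).

From H_k ≅ ker(∂_k) / im(∂_{k+1}) we obtain:

  H_0: rank C_0 − rank ∂_1 = 7 − 6 = 1, and the invariant factors of ∂_1 are all 1, so H_0 ≅ Z.
  H_1: rank ker ∂_1 − rank ∂_2 = (18 − 6) − 12 = 0, and ∂_2 has invariant factor 2 > 1, so H_1 ≅ Z/2.
  H_2: rank ker ∂_2 − rank ∂_3 = (12 − 12) − 0 = 0, and there is no ∂_3, so H_2 ≅ 0.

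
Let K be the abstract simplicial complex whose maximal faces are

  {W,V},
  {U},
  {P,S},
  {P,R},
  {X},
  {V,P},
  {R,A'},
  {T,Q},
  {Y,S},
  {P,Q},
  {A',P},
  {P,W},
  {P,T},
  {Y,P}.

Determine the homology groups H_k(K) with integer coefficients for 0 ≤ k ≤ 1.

Order the vertices as P < Q < R < S < T < U < V < W < X < Y < A'. Listing each simplex with vertices in this order, K has dimension 1 with simplices:

  0-simplices (11): [P], [Q], [R], [S], [T], [U], [V], [W], [X], [Y], [A']
  1-simplices (12): [P,Q], [P,R], [P,S], [P,T], [P,V], [P,W], [P,Y], [P,A'], [Q,T], [R,A'], [S,Y], [V,W]

so the chain groups are C_0 ≅ Z^11, C_1 ≅ Z^12.

The boundary map ∂_1: C_1 → C_0 is given by ∂[p,q] = [q] − [p].
As a 11×12 matrix over Z this has rank 8, with invariant factors (1,1,1,1,1,1,1,1).

Now H_k = ker ∂_k / im ∂_{k+1}, so:

  H_0: rank C_0 − rank ∂_1 = 11 − 8 = 3, and the invariant factors of ∂_1 are all 1, so H_0 = Z^3.
  H_1: rank ker ∂_1 − rank ∂_2 = (12 − 8) − 0 = 4, and there is no ∂_2, so H_1 = Z^4.

(K is a triangulation of the disjoint union of a set of 2 points and a wedge of 4 circles.)

H_0 = Z^3,  H_1 = Z^4.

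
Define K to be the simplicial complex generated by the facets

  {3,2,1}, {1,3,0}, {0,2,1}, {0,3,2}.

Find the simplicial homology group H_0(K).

Take the total order 0 < 1 < 2 < 3 on the vertex set. Then K (dimension 2) consists of the simplices:

  0-simplices (4): [0], [1], [2], [3]
  1-simplices (6): [0,1], [0,2], [0,3], [1,2], [1,3], [2,3]
  2-simplices (4): [0,1,2], [0,1,3], [0,2,3], [1,2,3]

Hence C_0 ≅ Z^4, C_1 ≅ Z^6, C_2 ≅ Z^4.

∂_1: C_1 → C_0 is given by ∂[p,q] = [q] − [p].
The resulting 4×6 matrix has rank 3, and its Smith normal form has invariant factors (1,1,1).

Boundary ∂_2: C_2 → C_1 maps a triangle to the signed sum of its edges. For instance
  ∂[1,2,3] = [2,3] − [1,3] + [1,2],
  ∂[0,1,2] = [1,2] − [0,2] + [0,1].
The resulting 6×4 matrix has rank 3, and its Smith normal form has invariant factors (1,1,1).

Reading off H_k = ker ∂_k / im ∂_{k+1}:

  H_0: rank C_0 − rank ∂_1 = 4 − 3 = 1, and the invariant factors of ∂_1 are all 1, so H_0 ≅ Z.

H_0 ≅ Z.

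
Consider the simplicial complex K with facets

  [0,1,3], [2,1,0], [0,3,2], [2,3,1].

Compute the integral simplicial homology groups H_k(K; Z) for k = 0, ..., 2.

H_0 ≅ Z,  H_1 = 0,  H_2 ≅ Z.

Order the vertices as 0 < 1 < 2 < 3. Listing each simplex with vertices in this order, K has dimension 2 with simplices:

  0-simplices (4): [0], [1], [2], [3]
  1-simplices (6): [0,1], [0,2], [0,3], [1,2], [1,3], [2,3]
  2-simplices (4): [0,1,2], [0,1,3], [0,2,3], [1,2,3]

giving chain groups C_0 ≅ Z^4, C_1 ≅ Z^6, C_2 ≅ Z^4.

∂_1: C_1 → C_0 maps an edge to its endpoints' difference, ∂[p,q] = q − p. For instance
  ∂[2,3] = [3] − [2].
The 4×6 boundary matrix has rank 3 and Smith normal form diag(1,1,1).

∂_2: C_2 → C_1 maps a triangle to the signed sum of its edges. For instance
  ∂[0,1,3] = [1,3] − [0,3] + [0,1],
  ∂[0,1,2] = [1,2] − [0,2] + [0,1].
This gives a 6×4 integer matrix of rank 3; reducing to Smith normal form yields diagonal entries (1,1,1).

From H_k ≅ ker(∂_k) / im(∂_{k+1}) we obtain:

  H_0: rank C_0 − rank ∂_1 = 4 − 3 = 1, and the invariant factors of ∂_1 are all 1, so H_0 = Z.
  H_1: rank ker ∂_1 − rank ∂_2 = (6 − 3) − 3 = 0, and the invariant factors of ∂_2 are all 1, so H_1 = 0.
  H_2: rank ker ∂_2 − rank ∂_3 = (4 − 3) − 0 = 1, and there is no ∂_3, so H_2 = Z.

(K is a triangulation of the 2-sphere S^2.)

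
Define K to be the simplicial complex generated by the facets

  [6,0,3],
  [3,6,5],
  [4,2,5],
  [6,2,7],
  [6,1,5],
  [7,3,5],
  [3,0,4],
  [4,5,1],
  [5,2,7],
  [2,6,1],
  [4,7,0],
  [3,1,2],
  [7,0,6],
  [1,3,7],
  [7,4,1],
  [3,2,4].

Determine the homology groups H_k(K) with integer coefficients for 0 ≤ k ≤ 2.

H_0 ≅ Z,  H_1 ≅ Z^2,  H_2 ≅ Z.

Take the total order 0 < 1 < 2 < 3 < 4 < 5 < 6 < 7 on the vertex set. Then K (dimension 2) consists of the simplices:

  0-simplices (8): [0], [1], [2], [3], [4], [5], [6], [7]
  1-simplices (24): (24 of them)
  2-simplices (16): [0,3,4], [0,3,6], [0,4,7], [0,6,7], [1,2,3], [1,2,6], [1,3,7], [1,4,5], [1,4,7], [1,5,6], [2,3,4], [2,4,5], [2,5,7], [2,6,7], [3,5,6], [3,5,7]

Hence C_0 ≅ Z^8, C_1 ≅ Z^24, C_2 ≅ Z^16.

∂_1: C_1 → C_0 maps an edge to its endpoints' difference, ∂[p,q] = q − p. For instance
  ∂[1,5] = [5] − [1].
As a 8×24 matrix over Z this has rank 7, with invariant factors (1,1,1,1,1,1,1).

Boundary ∂_2: C_2 → C_1 maps a triangle to the signed sum of its edges. For instance
  ∂[2,4,5] = [4,5] − [2,5] + [2,4],
  ∂[0,3,6] = [3,6] − [0,6] + [0,3].
This gives a 24×16 integer matrix of rank 15; reducing to Smith normal form yields diagonal entries (1,1,1,1,1,1,1,1,1,1,1,1,1,1,1).

From H_k ≅ ker(∂_k) / im(∂_{k+1}) we obtain:

  H_0: rank C_0 − rank ∂_1 = 8 − 7 = 1, and the invariant factors of ∂_1 are all 1, so H_0 = Z.
  H_1: rank ker ∂_1 − rank ∂_2 = (24 − 7) − 15 = 2, and the invariant factors of ∂_2 are all 1, so H_1 = Z^2.
  H_2: rank ker ∂_2 − rank ∂_3 = (16 − 15) − 0 = 1, and there is no ∂_3, so H_2 = Z.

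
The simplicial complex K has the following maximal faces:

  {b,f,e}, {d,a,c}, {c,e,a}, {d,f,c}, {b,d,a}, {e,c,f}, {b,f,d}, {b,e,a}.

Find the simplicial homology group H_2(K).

Order the vertices as a < b < c < d < e < f. Listing each simplex with vertices in this order, K has dimension 2 with simplices:

  0-simplices (6): a, b, c, d, e, f
  1-simplices (12): ab, ac, ad, ae, bd, be, bf, cd, ce, cf, df, ef
  2-simplices (8): abd, abe, acd, ace, bdf, bef, cdf, cef

Hence C_0 ≅ Z^6, C_1 ≅ Z^12, C_2 ≅ Z^8.

∂_1: C_1 → C_0 maps an edge to its endpoints' difference, ∂[p,q] = q − p. For instance
  ∂ce = e − c.
This gives a 6×12 integer matrix of rank 5; reducing to Smith normal form yields diagonal entries (1,1,1,1,1).

∂_2: C_2 → C_1 acts by ∂[p,q,r] = [q,r] − [p,r] + [p,q]. For instance
  ∂bdf = df − bf + bd,
  ∂cef = ef − cf + ce.
As a 12×8 matrix over Z this has rank 7, with invariant factors (1,1,1,1,1,1,1).

Computing H_k = (kernel of ∂_k) / (image of ∂_{k+1}):

  H_2: rank ker ∂_2 − rank ∂_3 = (8 − 7) − 0 = 1, and there is no ∂_3, so H_2 ≅ Z.

(K is a triangulation of the 2-sphere S^2.)

H_2 = Z.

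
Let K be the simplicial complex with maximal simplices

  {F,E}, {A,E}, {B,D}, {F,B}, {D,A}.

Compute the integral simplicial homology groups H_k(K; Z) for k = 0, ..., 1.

K has 5 vertices, 5 edges.
rank ∂_0 = 0, rank ∂_1 = 4 ⇒ b_0 = 5 − 0 − 4 = 1; all invariant factors of ∂_1 are 1 so no torsion. So H_0 = Z.
rank ∂_1 = 4, rank ∂_2 = 0 ⇒ b_1 = 5 − 4 − 0 = 1. So H_1 = Z.

H_0 = Z,  H_1 = Z.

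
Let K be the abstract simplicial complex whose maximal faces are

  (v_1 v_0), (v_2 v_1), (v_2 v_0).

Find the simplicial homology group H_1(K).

We work with the vertex ordering v_0 < v_1 < v_2. The simplices of K, each written with vertices in increasing order, are:

  0-simplices (3): [v_0], [v_1], [v_2]
  1-simplices (3): [v_0,v_1], [v_0,v_2], [v_1,v_2]

giving chain groups C_0 ≅ Z^3, C_1 ≅ Z^3.

The boundary map ∂_1: C_1 → C_0 maps an edge to its endpoints' difference, ∂[p,q] = q − p.
As a 3×3 matrix over Z this has rank 2, with invariant factors (1,1).

Computing H_k = (kernel of ∂_k) / (image of ∂_{k+1}):

  H_1: rank ker ∂_1 − rank ∂_2 = (3 − 2) − 0 = 1, and there is no ∂_2, so H_1 ≅ Z.

(K is a triangulation of the circle S^1.)

H_1 = Z.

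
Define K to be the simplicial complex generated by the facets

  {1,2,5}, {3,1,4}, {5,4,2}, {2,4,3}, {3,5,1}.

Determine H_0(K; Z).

Take the total order 1 < 2 < 3 < 4 < 5 on the vertex set. Then K (dimension 2) consists of the simplices:

  0-simplices (5): [1], [2], [3], [4], [5]
  1-simplices (10): [1,2], [1,3], [1,4], [1,5], [2,3], [2,4], [2,5], [3,4], [3,5], [4,5]
  2-simplices (5): [1,2,5], [1,3,4], [1,3,5], [2,3,4], [2,4,5]

Hence C_0 ≅ Z^5, C_1 ≅ Z^10, C_2 ≅ Z^5.

∂_1: C_1 → C_0 is given by ∂[p,q] = [q] − [p]. For instance
  ∂[1,2] = [2] − [1].
This gives a 5×10 integer matrix of rank 4; reducing to Smith normal form yields diagonal entries (1,1,1,1).

The boundary map ∂_2: C_2 → C_1 acts by ∂[p,q,r] = [q,r] − [p,r] + [p,q]. For instance
  ∂[1,2,5] = [2,5] − [1,5] + [1,2],
  ∂[1,3,4] = [3,4] − [1,4] + [1,3].
The 10×5 boundary matrix has rank 5 and Smith normal form diag(1,1,1,1,1).

From H_k ≅ ker(∂_k) / im(∂_{k+1}) we obtain:

  H_0: rank C_0 − rank ∂_1 = 5 − 4 = 1, and the invariant factors of ∂_1 are all 1, so H_0 ≅ Z.

H_0 = Z.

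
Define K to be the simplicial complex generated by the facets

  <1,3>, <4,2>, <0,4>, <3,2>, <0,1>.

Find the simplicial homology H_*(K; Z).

K has 5 vertices, 5 edges.
rank ∂_0 = 0, rank ∂_1 = 4 ⇒ b_0 = 5 − 0 − 4 = 1; all invariant factors of ∂_1 are 1 so no torsion. So H_0 = Z.
rank ∂_1 = 4, rank ∂_2 = 0 ⇒ b_1 = 5 − 4 − 0 = 1. So H_1 = Z.

H_0 = Z,  H_1 = Z.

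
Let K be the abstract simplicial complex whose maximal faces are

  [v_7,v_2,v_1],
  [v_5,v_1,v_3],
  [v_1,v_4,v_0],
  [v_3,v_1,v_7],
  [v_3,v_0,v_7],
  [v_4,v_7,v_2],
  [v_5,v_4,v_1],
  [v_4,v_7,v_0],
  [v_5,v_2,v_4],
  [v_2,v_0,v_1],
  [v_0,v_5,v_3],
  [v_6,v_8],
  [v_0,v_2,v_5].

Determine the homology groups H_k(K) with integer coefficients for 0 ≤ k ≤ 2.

Fix the vertex order v_0 < v_1 < v_2 < v_3 < v_4 < v_5 < v_6 < v_7 < v_8 and write every simplex with vertices in increasing order. Then dim K = 2 and the simplices of K are:

  0-simplices (9): [v_0], [v_1], [v_2], [v_3], [v_4], [v_5], [v_6], [v_7], [v_8]
  1-simplices (19): (19 of them)
  2-simplices (12): (12 of them)

giving chain groups C_0 ≅ Z^9, C_1 ≅ Z^19, C_2 ≅ Z^12.

∂_1: C_1 → C_0 is given by ∂[p,q] = [q] − [p].
The 9×19 boundary matrix has rank 7 and Smith normal form diag(1,1,1,1,1,1,1).

Boundary ∂_2: C_2 → C_1 sends each 2-simplex [p,q,r] to [q,r] − [p,r] + [p,q]. For instance
  ∂[v_2,v_4,v_7] = [v_4,v_7] − [v_2,v_7] + [v_2,v_4],
  ∂[v_0,v_3,v_5] = [v_3,v_5] − [v_0,v_5] + [v_0,v_3].
The resulting 19×12 matrix has rank 12, and its Smith normal form has invariant factors (1,1,1,1,1,1,1,1,1,1,1,2).

Now H_k = ker ∂_k / im ∂_{k+1}, so:

  H_0: rank C_0 − rank ∂_1 = 9 − 7 = 2, and the invariant factors of ∂_1 are all 1, so H_0 = Z^2.
  H_1: rank ker ∂_1 − rank ∂_2 = (19 − 7) − 12 = 0, and ∂_2 has invariant factor 2 > 1, so H_1 = Z/2.
  H_2: rank ker ∂_2 − rank ∂_3 = (12 − 12) − 0 = 0, and there is no ∂_3, so H_2 = 0.

As a check, the Euler characteristic is 9 − 19 + 12 = 2, which agrees with 2 − 0 + 0 = 2.
(K is a triangulation of the disjoint union of the 1-simplex and the real projective plane RP^2.)

H_0 ≅ Z^2,  H_1 ≅ Z/2,  H_2 = 0.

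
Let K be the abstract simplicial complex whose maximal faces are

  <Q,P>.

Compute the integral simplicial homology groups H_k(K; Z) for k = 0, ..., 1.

Take the total order P < Q on the vertex set. Then K (dimension 1) consists of the simplices:

  0-simplices (2): P, Q
  1-simplices (1): PQ

giving chain groups C_0 ≅ Z^2, C_1 ≅ Z^1.

The boundary map ∂_1: C_1 → C_0 sends each edge [p,q] (with p < q) to q − p. For instance
  ∂PQ = Q − P.
This gives a 2×1 integer matrix of rank 1; reducing to Smith normal form yields diagonal entries (1).

Reading off H_k = ker ∂_k / im ∂_{k+1}:

  H_0: rank C_0 − rank ∂_1 = 2 − 1 = 1, and the invariant factors of ∂_1 are all 1, so H_0 ≅ Z.
  H_1: rank ker ∂_1 − rank ∂_2 = (1 − 1) − 0 = 0, and there is no ∂_2, so H_1 ≅ 0.

H_0 ≅ Z,  H_1 = 0.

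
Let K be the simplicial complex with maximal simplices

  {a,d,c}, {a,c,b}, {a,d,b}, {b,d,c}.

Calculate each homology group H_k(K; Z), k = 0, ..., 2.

Order the vertices as a < b < c < d. Listing each simplex with vertices in this order, K has dimension 2 with simplices:

  0-simplices (4): a, b, c, d
  1-simplices (6): ab, ac, ad, bc, bd, cd
  2-simplices (4): abc, abd, acd, bcd

so the chain groups are C_0 ≅ Z^4, C_1 ≅ Z^6, C_2 ≅ Z^4.

Boundary ∂_1: C_1 → C_0 sends each edge [p,q] (with p < q) to q − p.
As a 4×6 matrix over Z this has rank 3, with invariant factors (1,1,1).

Boundary ∂_2: C_2 → C_1 acts by ∂[p,q,r] = [q,r] − [p,r] + [p,q]. For instance
  ∂abd = bd − ad + ab,
  ∂acd = cd − ad + ac.
As a 6×4 matrix over Z this has rank 3, with invariant factors (1,1,1).

Now H_k = ker ∂_k / im ∂_{k+1}, so:

  H_0: rank C_0 − rank ∂_1 = 4 − 3 = 1, and the invariant factors of ∂_1 are all 1, so H_0 = Z.
  H_1: rank ker ∂_1 − rank ∂_2 = (6 − 3) − 3 = 0, and the invariant factors of ∂_2 are all 1, so H_1 = 0.
  H_2: rank ker ∂_2 − rank ∂_3 = (4 − 3) − 0 = 1, and there is no ∂_3, so H_2 = Z.

(K is a triangulation of the 2-sphere S^2.)

H_0 ≅ Z,  H_1 = 0,  H_2 ≅ Z.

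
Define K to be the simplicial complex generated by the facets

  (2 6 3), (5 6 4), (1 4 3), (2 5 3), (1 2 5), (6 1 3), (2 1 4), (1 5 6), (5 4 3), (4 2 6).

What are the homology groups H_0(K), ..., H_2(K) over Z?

H_0 ≅ Z,  H_1 ≅ Z_2,  H_2 = 0.

Order the vertices as 1 < 2 < 3 < 4 < 5 < 6. Listing each simplex with vertices in this order, K has dimension 2 with simplices:

  0-simplices (6): [1], [2], [3], [4], [5], [6]
  1-simplices (15): [1,2], [1,3], [1,4], [1,5], [1,6], [2,3], [2,4], [2,5], [2,6], [3,4], [3,5], [3,6], [4,5], [4,6], [5,6]
  2-simplices (10): [1,2,4], [1,2,5], [1,3,4], [1,3,6], [1,5,6], [2,3,5], [2,3,6], [2,4,6], [3,4,5], [4,5,6]

so the chain groups are C_0 ≅ Z^6, C_1 ≅ Z^15, C_2 ≅ Z^10.

∂_1: C_1 → C_0 sends each edge [p,q] (with p < q) to q − p. For instance
  ∂[1,3] = [3] − [1].
As a 6×15 matrix over Z this has rank 5, with invariant factors (1,1,1,1,1).

The boundary map ∂_2: C_2 → C_1 maps a triangle to the signed sum of its edges. For instance
  ∂[1,3,4] = [3,4] − [1,4] + [1,3],
  ∂[4,5,6] = [5,6] − [4,6] + [4,5].
The resulting 15×10 matrix has rank 10, and its Smith normal form has invariant factors (1,1,1,1,1,1,1,1,1,2).

Now H_k = ker ∂_k / im ∂_{k+1}, so:

  H_0: rank C_0 − rank ∂_1 = 6 − 5 = 1, and the invariant factors of ∂_1 are all 1, so H_0 = Z.
  H_1: rank ker ∂_1 − rank ∂_2 = (15 − 5) − 10 = 0, and ∂_2 has invariant factor 2 > 1, so H_1 = Z_2.
  H_2: rank ker ∂_2 − rank ∂_3 = (10 − 10) − 0 = 0, and there is no ∂_3, so H_2 = 0.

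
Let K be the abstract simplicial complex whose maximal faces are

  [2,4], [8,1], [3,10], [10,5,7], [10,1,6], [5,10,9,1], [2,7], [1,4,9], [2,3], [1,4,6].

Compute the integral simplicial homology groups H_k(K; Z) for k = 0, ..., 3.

H_0 ≅ Z,  H_1 ≅ Z^2,  H_2 = 0,  H_3 = 0.

Order the vertices as 1 < 2 < 3 < 4 < 5 < 6 < 7 < 8 < 9 < 10. Listing each simplex with vertices in this order, K has dimension 3 with simplices:

  0-simplices (10): [1], [2], [3], [4], [5], [6], [7], [8], [9], [10]
  1-simplices (18): [1,4], [1,5], [1,6], [1,8], [1,9], [1,10], [2,3], [2,4], [2,7], [3,10], [4,6], [4,9], [5,7], [5,9], [5,10], [6,10], [7,10], [9,10]
  2-simplices (8): [1,4,6], [1,4,9], [1,5,9], [1,5,10], [1,6,10], [1,9,10], [5,7,10], [5,9,10]
  3-simplices (1): [1,5,9,10]

giving chain groups C_0 ≅ Z^10, C_1 ≅ Z^18, C_2 ≅ Z^8, C_3 ≅ Z^1.

Boundary ∂_1: C_1 → C_0 sends each edge [p,q] (with p < q) to q − p.
The resulting 10×18 matrix has rank 9, and its Smith normal form has invariant factors (1,1,1,1,1,1,1,1,1).

∂_2: C_2 → C_1 maps a triangle to the signed sum of its edges. For instance
  ∂[5,7,10] = [7,10] − [5,10] + [5,7],
  ∂[1,5,9] = [5,9] − [1,9] + [1,5].
The resulting 18×8 matrix has rank 7, and its Smith normal form has invariant factors (1,1,1,1,1,1,1).

Boundary ∂_3: C_3 → C_2 sends each 3-simplex σ to the alternating sum Σ_i (−1)^i (σ with its i-th vertex removed). For instance
  ∂[1,5,9,10] = [5,9,10] − [1,9,10] + [1,5,10] − [1,5,9].
As a 8×1 matrix over Z this has rank 1, with invariant factors (1).

Computing H_k = (kernel of ∂_k) / (image of ∂_{k+1}):

  H_0: rank C_0 − rank ∂_1 = 10 − 9 = 1, and the invariant factors of ∂_1 are all 1, so H_0 ≅ Z.
  H_1: rank ker ∂_1 − rank ∂_2 = (18 − 9) − 7 = 2, and the invariant factors of ∂_2 are all 1, so H_1 ≅ Z^2.
  H_2: rank ker ∂_2 − rank ∂_3 = (8 − 7) − 1 = 0, and the invariant factors of ∂_3 are all 1, so H_2 ≅ 0.
  H_3: rank ker ∂_3 − rank ∂_4 = (1 − 1) − 0 = 0, and there is no ∂_4, so H_3 ≅ 0.

As a check, the Euler characteristic is 10 − 18 + 8 − 1 = -1, which agrees with 1 − 2 + 0 − 0 = -1.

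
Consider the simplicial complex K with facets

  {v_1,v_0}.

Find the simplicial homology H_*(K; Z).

H_0 = Z,  H_1 = 0.

Order the vertices as v_0 < v_1. Listing each simplex with vertices in this order, K has dimension 1 with simplices:

  0-simplices (2): [v_0], [v_1]
  1-simplices (1): [v_0,v_1]

so the chain groups are C_0 ≅ Z^2, C_1 ≅ Z^1.

∂_1: C_1 → C_0 maps an edge to its endpoints' difference, ∂[p,q] = q − p. For instance
  ∂[v_0,v_1] = [v_1] − [v_0].
As a 2×1 matrix over Z this has rank 1, with invariant factors (1).

Computing H_k = (kernel of ∂_k) / (image of ∂_{k+1}):

  H_0: rank C_0 − rank ∂_1 = 2 − 1 = 1, and the invariant factors of ∂_1 are all 1, so H_0 ≅ Z.
  H_1: rank ker ∂_1 − rank ∂_2 = (1 − 1) − 0 = 0, and there is no ∂_2, so H_1 ≅ 0.

(K is a triangulation of the 1-simplex.)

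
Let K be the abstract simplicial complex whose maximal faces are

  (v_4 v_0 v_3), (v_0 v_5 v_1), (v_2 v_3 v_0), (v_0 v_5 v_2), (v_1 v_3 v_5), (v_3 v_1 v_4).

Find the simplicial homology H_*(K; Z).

We work with the vertex ordering v_0 < v_1 < v_2 < v_3 < v_4 < v_5. The simplices of K, each written with vertices in increasing order, are:

  0-simplices (6): [v_0], [v_1], [v_2], [v_3], [v_4], [v_5]
  1-simplices (12): [v_0,v_1], [v_0,v_2], [v_0,v_3], [v_0,v_4], [v_0,v_5], [v_1,v_3], [v_1,v_4], [v_1,v_5], [v_2,v_3], [v_2,v_5], [v_3,v_4], [v_3,v_5]
  2-simplices (6): [v_0,v_1,v_5], [v_0,v_2,v_3], [v_0,v_2,v_5], [v_0,v_3,v_4], [v_1,v_3,v_4], [v_1,v_3,v_5]

so the chain groups are C_0 ≅ Z^6, C_1 ≅ Z^12, C_2 ≅ Z^6.

The boundary map ∂_1: C_1 → C_0 is given by ∂[p,q] = [q] − [p].
The 6×12 boundary matrix has rank 5 and Smith normal form diag(1,1,1,1,1).

Boundary ∂_2: C_2 → C_1 acts by ∂[p,q,r] = [q,r] − [p,r] + [p,q]. For instance
  ∂[v_0,v_2,v_3] = [v_2,v_3] − [v_0,v_3] + [v_0,v_2],
  ∂[v_0,v_2,v_5] = [v_2,v_5] − [v_0,v_5] + [v_0,v_2].
As a 12×6 matrix over Z this has rank 6, with invariant factors (1,1,1,1,1,1).

Reading off H_k = ker ∂_k / im ∂_{k+1}:

  H_0: rank C_0 − rank ∂_1 = 6 − 5 = 1, and the invariant factors of ∂_1 are all 1, so H_0 = Z.
  H_1: rank ker ∂_1 − rank ∂_2 = (12 − 5) − 6 = 1, and the invariant factors of ∂_2 are all 1, so H_1 = Z.
  H_2: rank ker ∂_2 − rank ∂_3 = (6 − 6) − 0 = 0, and there is no ∂_3, so H_2 = 0.

H_0 = Z,  H_1 = Z,  H_2 = 0.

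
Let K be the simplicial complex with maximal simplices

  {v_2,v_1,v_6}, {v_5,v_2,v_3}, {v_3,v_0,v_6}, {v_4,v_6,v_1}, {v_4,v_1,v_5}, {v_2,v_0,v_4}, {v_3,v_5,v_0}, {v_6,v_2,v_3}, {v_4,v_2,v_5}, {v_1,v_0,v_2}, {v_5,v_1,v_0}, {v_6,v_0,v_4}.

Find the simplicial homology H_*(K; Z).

Order the vertices as v_0 < v_1 < v_2 < v_3 < v_4 < v_5 < v_6. Listing each simplex with vertices in this order, K has dimension 2 with simplices:

  0-simplices (7): [v_0], [v_1], [v_2], [v_3], [v_4], [v_5], [v_6]
  1-simplices (18): (18 of them)
  2-simplices (12): (12 of them)

so the chain groups are C_0 ≅ Z^7, C_1 ≅ Z^18, C_2 ≅ Z^12.

The boundary map ∂_1: C_1 → C_0 maps an edge to its endpoints' difference, ∂[p,q] = q − p.
This gives a 7×18 integer matrix of rank 6; reducing to Smith normal form yields diagonal entries (1,1,1,1,1,1).

∂_2: C_2 → C_1 acts by ∂[p,q,r] = [q,r] − [p,r] + [p,q]. For instance
  ∂[v_1,v_4,v_6] = [v_4,v_6] − [v_1,v_6] + [v_1,v_4],
  ∂[v_1,v_2,v_6] = [v_2,v_6] − [v_1,v_6] + [v_1,v_2].
The resulting 18×12 matrix has rank 12, and its Smith normal form has invariant factors (1,1,1,1,1,1,1,1,1,1,1,2).

From H_k ≅ ker(∂_k) / im(∂_{k+1}) we obtain:

  H_0: rank C_0 − rank ∂_1 = 7 − 6 = 1, and the invariant factors of ∂_1 are all 1, so H_0 ≅ Z.
  H_1: rank ker ∂_1 − rank ∂_2 = (18 − 6) − 12 = 0, and ∂_2 has invariant factor 2 > 1, so H_1 ≅ Z/2Z.
  H_2: rank ker ∂_2 − rank ∂_3 = (12 − 12) − 0 = 0, and there is no ∂_3, so H_2 ≅ 0.

As a check, the Euler characteristic is 7 − 18 + 12 = 1, which agrees with 1 − 0 + 0 = 1.
(K is a triangulation of the real projective plane RP^2.)

H_0 ≅ Z,  H_1 ≅ Z/2Z,  H_2 = 0.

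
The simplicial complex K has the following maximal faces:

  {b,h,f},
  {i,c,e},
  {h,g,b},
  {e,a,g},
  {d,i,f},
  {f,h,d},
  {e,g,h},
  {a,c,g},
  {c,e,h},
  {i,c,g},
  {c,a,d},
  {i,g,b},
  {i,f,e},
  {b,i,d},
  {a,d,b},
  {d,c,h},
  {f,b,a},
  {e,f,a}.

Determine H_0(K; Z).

Take the total order a < b < c < d < e < f < g < h < i on the vertex set. Then K (dimension 2) consists of the simplices:

  0-simplices (9): a, b, c, d, e, f, g, h, i
  1-simplices (27): ab, ac, ad, ae, af, ag, bd, bf, bg, bh, bi, cd, ce, cg, ch, ci, df, dh, di, ef, eg, eh, ei, fh, fi, gh, gi
  2-simplices (18): abd, abf, acd, acg, aef, aeg, bdi, bfh, bgh, bgi, cdh, ceh, cei, cgi, dfh, dfi, efi, egh

giving chain groups C_0 ≅ Z^9, C_1 ≅ Z^27, C_2 ≅ Z^18.

Boundary ∂_1: C_1 → C_0 maps an edge to its endpoints' difference, ∂[p,q] = q − p. For instance
  ∂eg = g − e.
This gives a 9×27 integer matrix of rank 8; reducing to Smith normal form yields diagonal entries (1,1,1,1,1,1,1,1).

The boundary map ∂_2: C_2 → C_1 sends each 2-simplex [p,q,r] to [q,r] − [p,r] + [p,q]. For instance
  ∂dfh = fh − dh + df,
  ∂aeg = eg − ag + ae.
The 27×18 boundary matrix has rank 18 and Smith normal form diag(1,1,1,1,1,1,1,1,1,1,1,1,1,1,1,1,1,2).

From H_k ≅ ker(∂_k) / im(∂_{k+1}) we obtain:

  H_0: rank C_0 − rank ∂_1 = 9 − 8 = 1, and the invariant factors of ∂_1 are all 1, so H_0 ≅ Z.

H_0 = Z.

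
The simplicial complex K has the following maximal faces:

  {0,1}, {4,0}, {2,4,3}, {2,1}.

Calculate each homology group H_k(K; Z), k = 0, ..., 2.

Order the vertices as 0 < 1 < 2 < 3 < 4. Listing each simplex with vertices in this order, K has dimension 2 with simplices:

  0-simplices (5): [0], [1], [2], [3], [4]
  1-simplices (6): [0,1], [0,4], [1,2], [2,3], [2,4], [3,4]
  2-simplices (1): [2,3,4]

Hence C_0 ≅ Z^5, C_1 ≅ Z^6, C_2 ≅ Z^1.

Boundary ∂_1: C_1 → C_0 sends each edge [p,q] (with p < q) to q − p. For instance
  ∂[1,2] = [2] − [1].
The 5×6 boundary matrix has rank 4 and Smith normal form diag(1,1,1,1).

Boundary ∂_2: C_2 → C_1 sends each 2-simplex [p,q,r] to [q,r] − [p,r] + [p,q]. For instance
  ∂[2,3,4] = [3,4] − [2,4] + [2,3].
The 6×1 boundary matrix has rank 1 and Smith normal form diag(1).

Reading off H_k = ker ∂_k / im ∂_{k+1}:

  H_0: rank C_0 − rank ∂_1 = 5 − 4 = 1, and the invariant factors of ∂_1 are all 1, so H_0 ≅ Z.
  H_1: rank ker ∂_1 − rank ∂_2 = (6 − 4) − 1 = 1, and the invariant factors of ∂_2 are all 1, so H_1 ≅ Z.
  H_2: rank ker ∂_2 − rank ∂_3 = (1 − 1) − 0 = 0, and there is no ∂_3, so H_2 ≅ 0.

H_0 = Z,  H_1 = Z,  H_2 = 0.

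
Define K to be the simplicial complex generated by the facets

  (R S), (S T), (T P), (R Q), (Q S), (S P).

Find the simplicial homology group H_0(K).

H_0 ≅ Z.

We work with the vertex ordering P < Q < R < S < T. The simplices of K, each written with vertices in increasing order, are:

  0-simplices (5): P, Q, R, S, T
  1-simplices (6): PS, PT, QR, QS, RS, ST

so the chain groups are C_0 ≅ Z^5, C_1 ≅ Z^6.

∂_1: C_1 → C_0 sends each edge [p,q] (with p < q) to q − p.
As a 5×6 matrix over Z this has rank 4, with invariant factors (1,1,1,1).

Now H_k = ker ∂_k / im ∂_{k+1}, so:

  H_0: rank C_0 − rank ∂_1 = 5 − 4 = 1, and the invariant factors of ∂_1 are all 1, so H_0 ≅ Z.

(K is a triangulation of a wedge of 2 circles.)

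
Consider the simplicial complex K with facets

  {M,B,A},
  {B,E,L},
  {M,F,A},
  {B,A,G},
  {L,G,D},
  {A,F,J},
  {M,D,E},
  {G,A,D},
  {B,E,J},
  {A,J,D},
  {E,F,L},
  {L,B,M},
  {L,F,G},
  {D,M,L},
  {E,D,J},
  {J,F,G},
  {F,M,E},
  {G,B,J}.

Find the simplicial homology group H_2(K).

H_2 ≅ 0.

Order the vertices as A < B < D < E < F < G < J < L < M. Listing each simplex with vertices in this order, K has dimension 2 with simplices:

  0-simplices (9): A, B, D, E, F, G, J, L, M
  1-simplices (27): AB, AD, AF, AG, AJ, AM, BE, BG, BJ, BL, BM, DE, DG, DJ, DL, DM, EF, EJ, EL, EM, FG, FJ, FL, FM, GJ, GL, LM
  2-simplices (18): ABG, ABM, ADG, ADJ, AFJ, AFM, BEJ, BEL, BGJ, BLM, DEJ, DEM, DGL, DLM, EFL, EFM, FGJ, FGL

so the chain groups are C_0 ≅ Z^9, C_1 ≅ Z^27, C_2 ≅ Z^18.

Boundary ∂_1: C_1 → C_0 sends each edge [p,q] (with p < q) to q − p. For instance
  ∂GL = L − G.
This gives a 9×27 integer matrix of rank 8; reducing to Smith normal form yields diagonal entries (1,1,1,1,1,1,1,1).

Boundary ∂_2: C_2 → C_1 sends each 2-simplex [p,q,r] to [q,r] − [p,r] + [p,q]. For instance
  ∂ADJ = DJ − AJ + AD,
  ∂AFJ = FJ − AJ + AF.
As a 27×18 matrix over Z this has rank 18, with invariant factors (1,1,1,1,1,1,1,1,1,1,1,1,1,1,1,1,1,2).

Computing H_k = (kernel of ∂_k) / (image of ∂_{k+1}):

  H_2: rank ker ∂_2 − rank ∂_3 = (18 − 18) − 0 = 0, and there is no ∂_3, so H_2 ≅ 0.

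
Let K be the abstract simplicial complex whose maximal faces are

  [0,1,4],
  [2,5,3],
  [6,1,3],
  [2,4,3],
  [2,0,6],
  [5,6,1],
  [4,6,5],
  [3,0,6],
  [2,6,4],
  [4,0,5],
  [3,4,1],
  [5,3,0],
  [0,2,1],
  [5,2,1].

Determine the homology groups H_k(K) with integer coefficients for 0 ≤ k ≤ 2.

H_0 = Z,  H_1 = Z^2,  H_2 = Z.

Take the total order 0 < 1 < 2 < 3 < 4 < 5 < 6 on the vertex set. Then K (dimension 2) consists of the simplices:

  0-simplices (7): [0], [1], [2], [3], [4], [5], [6]
  1-simplices (21): [0,1], [0,2], [0,3], [0,4], [0,5], [0,6], [1,2], [1,3], [1,4], [1,5], [1,6], [2,3], [2,4], [2,5], [2,6], [3,4], [3,5], [3,6], [4,5], [4,6], [5,6]
  2-simplices (14): [0,1,2], [0,1,4], [0,2,6], [0,3,5], [0,3,6], [0,4,5], [1,2,5], [1,3,4], [1,3,6], [1,5,6], [2,3,4], [2,3,5], [2,4,6], [4,5,6]

so the chain groups are C_0 ≅ Z^7, C_1 ≅ Z^21, C_2 ≅ Z^14.

Boundary ∂_1: C_1 → C_0 maps an edge to its endpoints' difference, ∂[p,q] = q − p.
As a 7×21 matrix over Z this has rank 6, with invariant factors (1,1,1,1,1,1).

∂_2: C_2 → C_1 acts by ∂[p,q,r] = [q,r] − [p,r] + [p,q]. For instance
  ∂[0,1,4] = [1,4] − [0,4] + [0,1],
  ∂[0,2,6] = [2,6] − [0,6] + [0,2].
The 21×14 boundary matrix has rank 13 and Smith normal form diag(1,1,1,1,1,1,1,1,1,1,1,1,1).

From H_k ≅ ker(∂_k) / im(∂_{k+1}) we obtain:

  H_0: rank C_0 − rank ∂_1 = 7 − 6 = 1, and the invariant factors of ∂_1 are all 1, so H_0 ≅ Z.
  H_1: rank ker ∂_1 − rank ∂_2 = (21 − 6) − 13 = 2, and the invariant factors of ∂_2 are all 1, so H_1 ≅ Z^2.
  H_2: rank ker ∂_2 − rank ∂_3 = (14 − 13) − 0 = 1, and there is no ∂_3, so H_2 ≅ Z.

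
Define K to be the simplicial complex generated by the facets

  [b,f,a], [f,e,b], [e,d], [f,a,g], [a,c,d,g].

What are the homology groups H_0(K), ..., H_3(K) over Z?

Order the vertices as a < b < c < d < e < f < g. Listing each simplex with vertices in this order, K has dimension 3 with simplices:

  0-simplices (7): a, b, c, d, e, f, g
  1-simplices (13): ab, ac, ad, af, ag, be, bf, cd, cg, de, dg, ef, fg
  2-simplices (7): abf, acd, acg, adg, afg, bef, cdg
  3-simplices (1): acdg

giving chain groups C_0 ≅ Z^7, C_1 ≅ Z^13, C_2 ≅ Z^7, C_3 ≅ Z^1.

Boundary ∂_1: C_1 → C_0 sends each edge [p,q] (with p < q) to q − p.
This gives a 7×13 integer matrix of rank 6; reducing to Smith normal form yields diagonal entries (1,1,1,1,1,1).

The boundary map ∂_2: C_2 → C_1 acts by ∂[p,q,r] = [q,r] − [p,r] + [p,q]. For instance
  ∂adg = dg − ag + ad,
  ∂afg = fg − ag + af.
The resulting 13×7 matrix has rank 6, and its Smith normal form has invariant factors (1,1,1,1,1,1).

Boundary ∂_3: C_3 → C_2 sends each 3-simplex σ to the alternating sum Σ_i (−1)^i (σ with its i-th vertex removed). For instance
  ∂acdg = cdg − adg + acg − acd.
As a 7×1 matrix over Z this has rank 1, with invariant factors (1).

Computing H_k = (kernel of ∂_k) / (image of ∂_{k+1}):

  H_0: rank C_0 − rank ∂_1 = 7 − 6 = 1, and the invariant factors of ∂_1 are all 1, so H_0 = Z.
  H_1: rank ker ∂_1 − rank ∂_2 = (13 − 6) − 6 = 1, and the invariant factors of ∂_2 are all 1, so H_1 = Z.
  H_2: rank ker ∂_2 − rank ∂_3 = (7 − 6) − 1 = 0, and the invariant factors of ∂_3 are all 1, so H_2 = 0.
  H_3: rank ker ∂_3 − rank ∂_4 = (1 − 1) − 0 = 0, and there is no ∂_4, so H_3 = 0.

H_0 = Z,  H_1 = Z,  H_2 = 0,  H_3 = 0.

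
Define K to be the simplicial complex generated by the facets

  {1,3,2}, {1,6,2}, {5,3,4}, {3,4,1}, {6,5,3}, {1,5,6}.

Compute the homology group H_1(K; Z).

Order the vertices as 1 < 2 < 3 < 4 < 5 < 6. Listing each simplex with vertices in this order, K has dimension 2 with simplices:

  0-simplices (6): [1], [2], [3], [4], [5], [6]
  1-simplices (12): [1,2], [1,3], [1,4], [1,5], [1,6], [2,3], [2,6], [3,4], [3,5], [3,6], [4,5], [5,6]
  2-simplices (6): [1,2,3], [1,2,6], [1,3,4], [1,5,6], [3,4,5], [3,5,6]

Hence C_0 ≅ Z^6, C_1 ≅ Z^12, C_2 ≅ Z^6.

Boundary ∂_1: C_1 → C_0 sends each edge [p,q] (with p < q) to q − p.
As a 6×12 matrix over Z this has rank 5, with invariant factors (1,1,1,1,1).

Boundary ∂_2: C_2 → C_1 acts by ∂[p,q,r] = [q,r] − [p,r] + [p,q]. For instance
  ∂[3,4,5] = [4,5] − [3,5] + [3,4],
  ∂[3,5,6] = [5,6] − [3,6] + [3,5].
The 12×6 boundary matrix has rank 6 and Smith normal form diag(1,1,1,1,1,1).

From H_k ≅ ker(∂_k) / im(∂_{k+1}) we obtain:

  H_1: rank ker ∂_1 − rank ∂_2 = (12 − 5) − 6 = 1, and the invariant factors of ∂_2 are all 1, so H_1 = Z.

(K is a triangulation of the cylinder S^1 x I.)

H_1 = Z.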